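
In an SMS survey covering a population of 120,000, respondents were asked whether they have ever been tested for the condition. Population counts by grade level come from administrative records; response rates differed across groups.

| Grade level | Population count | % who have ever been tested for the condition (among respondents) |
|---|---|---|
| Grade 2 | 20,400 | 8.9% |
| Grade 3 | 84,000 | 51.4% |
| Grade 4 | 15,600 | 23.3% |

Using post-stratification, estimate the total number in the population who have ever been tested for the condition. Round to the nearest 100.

48,600

Apply each group's respondent rate to its population count:
  Grade 2: 20,400 × 8.9% = 1815.6
  Grade 3: 84,000 × 51.4% = 43,176
  Grade 4: 15,600 × 23.3% = 3634.8
Estimated total = 48626.4 → 48,600.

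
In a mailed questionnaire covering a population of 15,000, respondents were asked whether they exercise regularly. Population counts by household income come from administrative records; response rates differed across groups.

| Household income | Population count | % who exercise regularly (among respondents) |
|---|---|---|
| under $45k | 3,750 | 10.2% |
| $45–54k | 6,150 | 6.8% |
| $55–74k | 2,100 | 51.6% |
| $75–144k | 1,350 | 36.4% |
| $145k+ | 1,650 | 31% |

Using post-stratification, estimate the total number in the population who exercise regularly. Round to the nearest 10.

Estimated count per cell = population count × respondent percentage:
  under $45k: 3,750 × 10.2% = 382.5
  $45–54k: 6,150 × 6.8% = 418.2
  $55–74k: 2,100 × 51.6% = 1083.6
  $75–144k: 1,350 × 36.4% = 491.4
  $145k+: 1,650 × 31% = 511.5
Estimated total = 2887.2 → 2,890.

2,890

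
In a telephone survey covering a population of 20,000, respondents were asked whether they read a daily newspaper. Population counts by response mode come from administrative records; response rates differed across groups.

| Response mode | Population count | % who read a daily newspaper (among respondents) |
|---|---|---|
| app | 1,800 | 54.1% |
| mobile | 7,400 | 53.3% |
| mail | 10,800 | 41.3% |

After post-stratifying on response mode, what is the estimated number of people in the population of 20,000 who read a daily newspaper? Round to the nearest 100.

Apply each group's respondent rate to its population count:
  app: 1,800 × 54.1% = 973.8
  mobile: 7,400 × 53.3% = 3944.2
  mail: 10,800 × 41.3% = 4460.4
Estimated total = 9378.4 → 9,400.

9,400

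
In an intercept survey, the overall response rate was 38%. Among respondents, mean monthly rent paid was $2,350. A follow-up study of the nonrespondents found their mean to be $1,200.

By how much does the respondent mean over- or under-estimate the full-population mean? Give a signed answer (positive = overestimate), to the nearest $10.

Nonresponse fraction = 1 − 0.38 = 0.62.
Bias = (nonresponse fraction) × (respondent mean − nonrespondent mean)
     = 0.62 × (2350 − 1200) = 0.62 × 1150 = 713.

+$710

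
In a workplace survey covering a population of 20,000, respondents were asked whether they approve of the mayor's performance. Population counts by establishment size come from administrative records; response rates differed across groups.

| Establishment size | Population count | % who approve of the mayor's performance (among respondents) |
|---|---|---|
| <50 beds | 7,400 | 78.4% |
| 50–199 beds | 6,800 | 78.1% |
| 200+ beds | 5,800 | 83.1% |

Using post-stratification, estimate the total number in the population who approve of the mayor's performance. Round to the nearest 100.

Apply each group's respondent rate to its population count:
  <50 beds: 7,400 × 78.4% = 5801.6
  50–199 beds: 6,800 × 78.1% = 5310.8
  200+ beds: 5,800 × 83.1% = 4819.8
Estimated total = 15932.2 → 15,900.

15,900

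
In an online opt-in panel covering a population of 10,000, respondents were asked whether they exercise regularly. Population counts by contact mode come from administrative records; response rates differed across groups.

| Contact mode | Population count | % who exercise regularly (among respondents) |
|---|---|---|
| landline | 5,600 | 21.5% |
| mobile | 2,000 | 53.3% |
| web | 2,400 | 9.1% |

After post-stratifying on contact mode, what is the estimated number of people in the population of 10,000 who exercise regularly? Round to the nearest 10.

2,490

Apply each group's respondent rate to its population count:
  landline: 5,600 × 21.5% = 1204
  mobile: 2,000 × 53.3% = 1066
  web: 2,400 × 9.1% = 218.4
Estimated total = 2488.4 → 2,490.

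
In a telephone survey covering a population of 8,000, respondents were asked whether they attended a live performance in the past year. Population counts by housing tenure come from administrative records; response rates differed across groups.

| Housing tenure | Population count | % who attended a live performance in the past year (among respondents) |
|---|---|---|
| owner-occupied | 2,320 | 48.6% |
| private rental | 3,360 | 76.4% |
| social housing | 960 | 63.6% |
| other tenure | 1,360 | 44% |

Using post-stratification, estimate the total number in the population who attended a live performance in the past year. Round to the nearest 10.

Apply each group's respondent rate to its population count:
  owner-occupied: 2,320 × 48.6% = 1127.52
  private rental: 3,360 × 76.4% = 2567.04
  social housing: 960 × 63.6% = 610.56
  other tenure: 1,360 × 44% = 598.4
Estimated total = 4903.52 → 4,900.

4,900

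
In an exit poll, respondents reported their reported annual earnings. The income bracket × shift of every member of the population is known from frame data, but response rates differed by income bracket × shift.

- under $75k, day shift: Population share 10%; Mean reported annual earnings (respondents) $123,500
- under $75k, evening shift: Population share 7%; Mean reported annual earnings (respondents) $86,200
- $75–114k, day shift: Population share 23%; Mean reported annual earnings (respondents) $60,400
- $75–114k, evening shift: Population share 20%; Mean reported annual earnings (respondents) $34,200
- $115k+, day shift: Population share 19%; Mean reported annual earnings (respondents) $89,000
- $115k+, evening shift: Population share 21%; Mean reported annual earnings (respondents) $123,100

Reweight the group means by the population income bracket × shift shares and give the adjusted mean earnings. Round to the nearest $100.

$81,900

Weight each group's respondent value by its population share:
  under $75k, day shift: 0.1 × 123,500 = 12,350
  under $75k, evening shift: 0.07 × 86,200 = 6034
  $75–114k, day shift: 0.23 × 60,400 = 13,892
  $75–114k, evening shift: 0.2 × 34,200 = 6840
  $115k+, day shift: 0.19 × 89,000 = 16,910
  $115k+, evening shift: 0.21 × 123,100 = 25,851
Post-stratified estimate = 81,877 → $81,900.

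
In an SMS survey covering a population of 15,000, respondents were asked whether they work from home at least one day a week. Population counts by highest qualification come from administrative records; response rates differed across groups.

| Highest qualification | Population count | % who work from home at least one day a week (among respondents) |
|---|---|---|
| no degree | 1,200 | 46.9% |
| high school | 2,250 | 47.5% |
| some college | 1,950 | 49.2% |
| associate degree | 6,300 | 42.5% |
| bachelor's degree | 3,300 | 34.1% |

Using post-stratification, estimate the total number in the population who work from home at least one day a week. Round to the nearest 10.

6,390

Each cell contributes its population count × the respondent rate:
  no degree: 1,200 × 46.9% = 562.8
  high school: 2,250 × 47.5% = 1068.75
  some college: 1,950 × 49.2% = 959.4
  associate degree: 6,300 × 42.5% = 2677.5
  bachelor's degree: 3,300 × 34.1% = 1125.3
Estimated total = 6393.75 → 6,390.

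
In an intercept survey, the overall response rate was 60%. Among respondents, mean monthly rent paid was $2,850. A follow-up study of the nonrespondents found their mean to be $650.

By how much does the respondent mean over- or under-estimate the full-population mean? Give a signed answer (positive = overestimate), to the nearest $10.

+$880

Nonresponse fraction = 1 − 0.6 = 0.4.
Bias = (nonresponse fraction) × (respondent mean − nonrespondent mean)
     = 0.4 × (2850 − 650) = 0.4 × 2200 = 880.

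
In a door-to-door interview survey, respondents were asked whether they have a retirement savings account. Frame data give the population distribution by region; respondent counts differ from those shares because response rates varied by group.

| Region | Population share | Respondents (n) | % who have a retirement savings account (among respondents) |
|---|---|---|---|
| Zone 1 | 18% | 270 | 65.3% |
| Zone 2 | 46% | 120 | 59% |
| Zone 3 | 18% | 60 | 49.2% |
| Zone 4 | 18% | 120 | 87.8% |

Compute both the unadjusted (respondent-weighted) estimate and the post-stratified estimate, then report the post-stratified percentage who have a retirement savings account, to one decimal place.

Unadjusted (pooled respondent) estimate weights by respondent counts:
  (270/570)×65.3 + (120/570)×59 + (60/570)×49.2 + (120/570)×87.8 = 67.0158%
Post-stratifying to population shares instead:
  0.18×65.3 + 0.46×59 + 0.18×49.2 + 0.18×87.8 = 63.554%

63.6%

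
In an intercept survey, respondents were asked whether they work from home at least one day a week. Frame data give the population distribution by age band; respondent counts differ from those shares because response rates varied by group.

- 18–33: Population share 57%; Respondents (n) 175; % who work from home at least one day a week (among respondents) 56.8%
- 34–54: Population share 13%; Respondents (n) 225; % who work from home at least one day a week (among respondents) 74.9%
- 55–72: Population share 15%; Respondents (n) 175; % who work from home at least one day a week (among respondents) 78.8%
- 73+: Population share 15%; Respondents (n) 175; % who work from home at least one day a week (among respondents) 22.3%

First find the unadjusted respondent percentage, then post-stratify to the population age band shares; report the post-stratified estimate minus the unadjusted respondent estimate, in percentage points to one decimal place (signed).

Unadjusted (pooled respondent) estimate weights by respondent counts:
  (175/750)×56.8 + (225/750)×74.9 + (175/750)×78.8 + (175/750)×22.3 = 59.3133%
Post-stratified estimate weights by population shares:
  0.57×56.8 + 0.13×74.9 + 0.15×78.8 + 0.15×22.3 = 57.278%
Difference = 57.278 − 59.3133 = -2.0353 pp.

-2.0 percentage points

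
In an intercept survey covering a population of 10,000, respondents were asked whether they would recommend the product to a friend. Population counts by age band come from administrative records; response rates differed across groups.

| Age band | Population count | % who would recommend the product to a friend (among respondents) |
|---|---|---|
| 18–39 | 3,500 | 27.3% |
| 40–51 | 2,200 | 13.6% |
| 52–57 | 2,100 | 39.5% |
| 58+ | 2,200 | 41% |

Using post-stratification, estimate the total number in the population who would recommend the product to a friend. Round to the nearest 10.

Each cell contributes its population count × the respondent rate:
  18–39: 3,500 × 27.3% = 955.5
  40–51: 2,200 × 13.6% = 299.2
  52–57: 2,100 × 39.5% = 829.5
  58+: 2,200 × 41% = 902
Estimated total = 2986.2 → 2,990.

2,990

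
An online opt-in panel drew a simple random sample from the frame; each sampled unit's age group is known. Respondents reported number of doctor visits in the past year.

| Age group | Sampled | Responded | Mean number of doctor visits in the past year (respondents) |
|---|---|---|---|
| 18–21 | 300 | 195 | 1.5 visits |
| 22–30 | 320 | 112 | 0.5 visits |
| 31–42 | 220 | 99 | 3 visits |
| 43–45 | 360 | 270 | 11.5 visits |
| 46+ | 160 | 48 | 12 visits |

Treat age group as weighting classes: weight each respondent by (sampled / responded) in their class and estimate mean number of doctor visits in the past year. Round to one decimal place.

Response rates by class: 18–21 195/300 = 65%, 22–30 112/320 = 35%, 31–42 99/220 = 45%, 43–45 270/360 = 75%, 46+ 48/160 = 30%.
With weight = n_sampled/n_responded per class, the weighted class total is n_sampled:
  18–21: 300 × 1.5 = 450
  22–30: 320 × 0.5 = 160
  31–42: 220 × 3 = 660
  43–45: 360 × 11.5 = 4140
  46+: 160 × 12 = 1920
Adjusted estimate = 7330 / 1,360 = 5.38971 → 5.4.

5.4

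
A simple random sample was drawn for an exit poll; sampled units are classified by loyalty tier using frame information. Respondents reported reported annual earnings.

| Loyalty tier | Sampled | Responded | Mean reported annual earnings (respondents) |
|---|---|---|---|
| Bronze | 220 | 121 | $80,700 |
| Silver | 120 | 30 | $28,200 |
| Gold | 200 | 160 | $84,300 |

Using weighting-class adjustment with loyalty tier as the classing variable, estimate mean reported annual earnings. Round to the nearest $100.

$70,400

Response rates by class: Bronze 121/220 = 55%, Silver 30/120 = 25%, Gold 160/200 = 80%.
Inverse-response-rate weighting restores each class to its sampled count, so class totals weight by n_sampled:
  Bronze: 220 × 80,700 = 17,754,000
  Silver: 120 × 28,200 = 3,384,000
  Gold: 200 × 84,300 = 16,860,000
Adjusted estimate = 37,998,000 / 540 = 70366.7 → $70,400.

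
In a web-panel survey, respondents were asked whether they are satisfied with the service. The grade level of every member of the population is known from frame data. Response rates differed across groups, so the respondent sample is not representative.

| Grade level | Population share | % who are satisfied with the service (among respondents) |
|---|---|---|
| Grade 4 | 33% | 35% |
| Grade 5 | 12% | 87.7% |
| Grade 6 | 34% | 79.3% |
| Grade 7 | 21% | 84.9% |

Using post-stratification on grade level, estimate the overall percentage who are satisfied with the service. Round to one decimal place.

Post-stratification weights by population share, not respondent share:
  Grade 4: 0.33 × 35 = 11.55
  Grade 5: 0.12 × 87.7 = 10.524
  Grade 6: 0.34 × 79.3 = 26.962
  Grade 7: 0.21 × 84.9 = 17.829
Post-stratified estimate = 66.865 → 66.9%.

66.9%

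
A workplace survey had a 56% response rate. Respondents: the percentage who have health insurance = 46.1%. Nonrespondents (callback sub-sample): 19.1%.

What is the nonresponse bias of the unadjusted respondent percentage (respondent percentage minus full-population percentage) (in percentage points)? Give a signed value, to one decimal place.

Nonresponse fraction = 1 − 0.56 = 0.44.
Bias = (nonresponse fraction) × (respondent percentage − nonrespondent percentage)
     = 0.44 × (46.1 − 19.1) = 0.44 × 27 = 11.88.

+11.9 percentage points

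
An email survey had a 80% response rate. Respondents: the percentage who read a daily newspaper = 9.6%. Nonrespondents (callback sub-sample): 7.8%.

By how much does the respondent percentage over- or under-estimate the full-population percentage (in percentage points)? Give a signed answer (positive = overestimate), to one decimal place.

Nonresponse fraction = 1 − 0.8 = 0.2.
Bias = (nonresponse fraction) × (respondent percentage − nonrespondent percentage)
     = 0.2 × (9.6 − 7.8) = 0.2 × 1.8 = 0.36.

+0.4 percentage points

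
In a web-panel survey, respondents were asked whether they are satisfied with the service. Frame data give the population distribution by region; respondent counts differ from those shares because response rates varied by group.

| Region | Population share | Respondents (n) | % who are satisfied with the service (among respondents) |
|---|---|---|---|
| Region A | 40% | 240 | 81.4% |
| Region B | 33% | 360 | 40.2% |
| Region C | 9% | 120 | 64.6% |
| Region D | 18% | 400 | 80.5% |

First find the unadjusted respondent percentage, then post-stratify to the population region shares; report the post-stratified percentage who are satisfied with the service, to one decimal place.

Without adjustment, the pooled respondent share is:
  (240/1120)×81.4 + (360/1120)×40.2 + (120/1120)×64.6 + (400/1120)×80.5 = 66.0357%
Post-stratifying to population shares instead:
  0.4×81.4 + 0.33×40.2 + 0.09×64.6 + 0.18×80.5 = 66.13%

66.1%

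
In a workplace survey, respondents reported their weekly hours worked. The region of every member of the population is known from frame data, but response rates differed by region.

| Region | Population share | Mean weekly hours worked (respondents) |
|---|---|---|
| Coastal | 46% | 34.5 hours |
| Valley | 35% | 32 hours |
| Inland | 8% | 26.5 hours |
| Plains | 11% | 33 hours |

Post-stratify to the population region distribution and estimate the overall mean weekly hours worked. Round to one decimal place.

32.8

Each cell contributes population-share × respondent value:
  Coastal: 0.46 × 34.5 = 15.87
  Valley: 0.35 × 32 = 11.2
  Inland: 0.08 × 26.5 = 2.12
  Plains: 0.11 × 33 = 3.63
Post-stratified estimate = 32.82 → 32.8.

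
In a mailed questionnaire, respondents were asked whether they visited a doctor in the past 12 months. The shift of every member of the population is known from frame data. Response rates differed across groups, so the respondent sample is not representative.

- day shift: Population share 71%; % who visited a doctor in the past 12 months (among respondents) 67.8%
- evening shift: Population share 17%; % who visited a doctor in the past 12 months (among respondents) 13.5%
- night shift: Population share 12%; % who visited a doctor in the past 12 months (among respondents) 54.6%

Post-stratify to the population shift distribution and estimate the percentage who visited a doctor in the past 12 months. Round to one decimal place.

Post-stratification weights by population share, not respondent share:
  day shift: 0.71 × 67.8 = 48.138
  evening shift: 0.17 × 13.5 = 2.295
  night shift: 0.12 × 54.6 = 6.552
Post-stratified estimate = 56.985 → 57.0%.

57.0%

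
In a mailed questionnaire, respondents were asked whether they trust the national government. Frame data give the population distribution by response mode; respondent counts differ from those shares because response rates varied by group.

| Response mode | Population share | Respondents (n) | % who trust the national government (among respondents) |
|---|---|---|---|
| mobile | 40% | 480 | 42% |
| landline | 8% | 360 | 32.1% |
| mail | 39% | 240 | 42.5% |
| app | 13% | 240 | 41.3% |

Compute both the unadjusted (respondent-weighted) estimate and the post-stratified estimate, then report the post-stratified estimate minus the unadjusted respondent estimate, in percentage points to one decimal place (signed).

Unadjusted (pooled respondent) estimate weights by respondent counts:
  (480/1320)×42 + (360/1320)×32.1 + (240/1320)×42.5 + (240/1320)×41.3 = 39.2636%
Post-stratifying to population shares instead:
  0.4×42 + 0.08×32.1 + 0.39×42.5 + 0.13×41.3 = 41.312%
Difference = 41.312 − 39.2636 = 2.0484 pp.

+2.0 percentage points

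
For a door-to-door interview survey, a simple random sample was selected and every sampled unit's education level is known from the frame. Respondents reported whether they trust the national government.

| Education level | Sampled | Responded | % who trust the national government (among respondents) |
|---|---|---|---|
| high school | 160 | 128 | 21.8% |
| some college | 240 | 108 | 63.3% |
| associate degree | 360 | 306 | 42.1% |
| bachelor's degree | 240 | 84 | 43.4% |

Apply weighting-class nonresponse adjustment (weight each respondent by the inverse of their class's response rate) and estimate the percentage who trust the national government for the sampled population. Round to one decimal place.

44.3%

Class response rates: high school 128/160 = 80%, some college 108/240 = 45%, associate degree 306/360 = 85%, bachelor's degree 84/240 = 35%.
Inverse-response-rate weighting restores each class to its sampled count, so class totals weight by n_sampled:
  high school: 160 × 21.8 = 3488
  some college: 240 × 63.3 = 15,192
  associate degree: 360 × 42.1 = 15,156
  bachelor's degree: 240 × 43.4 = 10,416
Adjusted estimate = 44,252 / 1,000 = 44.252 → 44.3%.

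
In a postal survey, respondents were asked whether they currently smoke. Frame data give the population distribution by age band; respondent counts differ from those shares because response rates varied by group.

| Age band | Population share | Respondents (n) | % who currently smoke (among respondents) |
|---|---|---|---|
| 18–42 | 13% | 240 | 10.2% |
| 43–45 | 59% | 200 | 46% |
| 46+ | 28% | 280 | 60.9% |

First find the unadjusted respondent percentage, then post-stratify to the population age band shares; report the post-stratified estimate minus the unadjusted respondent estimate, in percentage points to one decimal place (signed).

Naive respondent-only estimate (weights = respondent counts):
  (240/720)×10.2 + (200/720)×46 + (280/720)×60.9 = 39.8611%
Reweighting by population age band shares:
  0.13×10.2 + 0.59×46 + 0.28×60.9 = 45.518%
Difference = 45.518 − 39.8611 = 5.6569 pp.

+5.7 percentage points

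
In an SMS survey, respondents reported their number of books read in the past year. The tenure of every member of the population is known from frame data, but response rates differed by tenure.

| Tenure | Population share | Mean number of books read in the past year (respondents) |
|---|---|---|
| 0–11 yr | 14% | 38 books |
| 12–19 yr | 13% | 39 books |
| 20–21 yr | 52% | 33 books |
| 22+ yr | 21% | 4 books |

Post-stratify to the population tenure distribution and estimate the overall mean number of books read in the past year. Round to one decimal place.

Each cell contributes population-share × respondent value:
  0–11 yr: 0.14 × 38 = 5.32
  12–19 yr: 0.13 × 39 = 5.07
  20–21 yr: 0.52 × 33 = 17.16
  22+ yr: 0.21 × 4 = 0.84
Post-stratified estimate = 28.39 → 28.4.

28.4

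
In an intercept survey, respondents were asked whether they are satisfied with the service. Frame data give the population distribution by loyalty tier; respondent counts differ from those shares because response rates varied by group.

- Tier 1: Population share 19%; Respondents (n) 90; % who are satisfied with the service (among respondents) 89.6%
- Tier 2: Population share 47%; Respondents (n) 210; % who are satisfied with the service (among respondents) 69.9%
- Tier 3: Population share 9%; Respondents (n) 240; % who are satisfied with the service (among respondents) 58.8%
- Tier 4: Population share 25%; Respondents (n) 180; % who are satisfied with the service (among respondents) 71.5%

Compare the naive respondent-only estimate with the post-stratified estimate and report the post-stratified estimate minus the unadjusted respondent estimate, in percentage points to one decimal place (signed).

+4.0 percentage points

Naive respondent-only estimate (weights = respondent counts):
  (90/720)×89.6 + (210/720)×69.9 + (240/720)×58.8 + (180/720)×71.5 = 69.0625%
Post-stratifying to population shares instead:
  0.19×89.6 + 0.47×69.9 + 0.09×58.8 + 0.25×71.5 = 73.044%
Difference = 73.044 − 69.0625 = 3.9815 pp.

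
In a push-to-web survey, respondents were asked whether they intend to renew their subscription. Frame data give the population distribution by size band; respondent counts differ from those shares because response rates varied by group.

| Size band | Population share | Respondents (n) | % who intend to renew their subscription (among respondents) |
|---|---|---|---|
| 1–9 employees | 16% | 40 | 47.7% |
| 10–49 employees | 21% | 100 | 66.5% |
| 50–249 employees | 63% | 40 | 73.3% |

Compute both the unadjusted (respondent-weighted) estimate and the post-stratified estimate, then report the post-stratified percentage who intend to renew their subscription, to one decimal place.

67.8%

Naive respondent-only estimate (weights = respondent counts):
  (40/180)×47.7 + (100/180)×66.5 + (40/180)×73.3 = 63.8333%
Post-stratified estimate weights by population shares:
  0.16×47.7 + 0.21×66.5 + 0.63×73.3 = 67.776%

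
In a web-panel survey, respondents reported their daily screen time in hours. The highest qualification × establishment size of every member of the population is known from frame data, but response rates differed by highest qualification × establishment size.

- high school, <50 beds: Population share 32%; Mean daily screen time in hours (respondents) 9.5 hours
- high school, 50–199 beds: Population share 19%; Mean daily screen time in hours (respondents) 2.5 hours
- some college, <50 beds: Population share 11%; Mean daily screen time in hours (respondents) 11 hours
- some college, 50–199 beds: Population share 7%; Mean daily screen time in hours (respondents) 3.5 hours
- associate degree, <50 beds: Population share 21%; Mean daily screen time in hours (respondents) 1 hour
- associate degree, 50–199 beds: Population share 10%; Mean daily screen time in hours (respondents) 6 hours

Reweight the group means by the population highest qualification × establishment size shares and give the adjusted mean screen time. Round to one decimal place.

5.8

Reweight to the known highest qualification × establishment size distribution:
  high school, <50 beds: 0.32 × 9.5 = 3.04
  high school, 50–199 beds: 0.19 × 2.5 = 0.475
  some college, <50 beds: 0.11 × 11 = 1.21
  some college, 50–199 beds: 0.07 × 3.5 = 0.245
  associate degree, <50 beds: 0.21 × 1 = 0.21
  associate degree, 50–199 beds: 0.1 × 6 = 0.6
Post-stratified estimate = 5.78 → 5.8.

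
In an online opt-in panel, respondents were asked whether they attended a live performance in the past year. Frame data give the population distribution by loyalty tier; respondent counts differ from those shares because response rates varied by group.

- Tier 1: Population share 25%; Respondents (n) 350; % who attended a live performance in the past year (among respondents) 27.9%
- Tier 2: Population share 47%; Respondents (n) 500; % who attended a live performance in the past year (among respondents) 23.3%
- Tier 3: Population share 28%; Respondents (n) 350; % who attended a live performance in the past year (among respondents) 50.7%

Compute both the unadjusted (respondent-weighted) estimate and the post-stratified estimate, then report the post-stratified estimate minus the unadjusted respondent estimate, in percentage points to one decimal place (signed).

Without adjustment, the pooled respondent share is:
  (350/1200)×27.9 + (500/1200)×23.3 + (350/1200)×50.7 = 32.6333%
Post-stratifying to population shares instead:
  0.25×27.9 + 0.47×23.3 + 0.28×50.7 = 32.122%
Difference = 32.122 − 32.6333 = -0.5113 pp.

-0.5 percentage points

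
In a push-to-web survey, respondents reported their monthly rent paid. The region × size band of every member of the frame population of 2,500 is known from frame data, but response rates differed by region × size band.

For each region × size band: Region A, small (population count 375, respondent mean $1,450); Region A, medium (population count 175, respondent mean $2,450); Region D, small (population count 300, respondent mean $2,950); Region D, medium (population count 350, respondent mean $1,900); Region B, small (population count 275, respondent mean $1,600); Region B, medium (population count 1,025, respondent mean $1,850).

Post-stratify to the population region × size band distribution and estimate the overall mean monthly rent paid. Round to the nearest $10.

Reweight to the known region × size band distribution:
  Region A, small: (375/2,500) × 1450 = 217.5
  Region A, medium: (175/2,500) × 2450 = 171.5
  Region D, small: (300/2,500) × 2950 = 354
  Region D, medium: (350/2,500) × 1900 = 266
  Region B, small: (275/2,500) × 1600 = 176
  Region B, medium: (1,025/2,500) × 1850 = 758.5
Post-stratified estimate = 1943.5 → $1,940.

$1,940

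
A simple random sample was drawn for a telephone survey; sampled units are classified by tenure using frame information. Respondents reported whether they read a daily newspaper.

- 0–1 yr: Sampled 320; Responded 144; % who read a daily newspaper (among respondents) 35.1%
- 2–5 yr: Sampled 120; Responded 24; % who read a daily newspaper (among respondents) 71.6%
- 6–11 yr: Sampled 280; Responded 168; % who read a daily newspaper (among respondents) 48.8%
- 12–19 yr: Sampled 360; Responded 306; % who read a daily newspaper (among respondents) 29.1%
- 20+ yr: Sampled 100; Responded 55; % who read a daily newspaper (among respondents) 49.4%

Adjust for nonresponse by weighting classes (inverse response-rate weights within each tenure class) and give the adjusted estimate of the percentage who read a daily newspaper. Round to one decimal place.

Class response rates: 0–1 yr 144/320 = 45%, 2–5 yr 24/120 = 20%, 6–11 yr 168/280 = 60%, 12–19 yr 306/360 = 85%, 20+ yr 55/100 = 55%.
Each respondent's weight = sampled/responded in their class; summing within a class gives n_sampled, so:
  0–1 yr: 320 × 35.1 = 11,232
  2–5 yr: 120 × 71.6 = 8592
  6–11 yr: 280 × 48.8 = 13,664
  12–19 yr: 360 × 29.1 = 10,476
  20+ yr: 100 × 49.4 = 4940
Adjusted estimate = 48,904 / 1,180 = 41.4441 → 41.4%.

41.4%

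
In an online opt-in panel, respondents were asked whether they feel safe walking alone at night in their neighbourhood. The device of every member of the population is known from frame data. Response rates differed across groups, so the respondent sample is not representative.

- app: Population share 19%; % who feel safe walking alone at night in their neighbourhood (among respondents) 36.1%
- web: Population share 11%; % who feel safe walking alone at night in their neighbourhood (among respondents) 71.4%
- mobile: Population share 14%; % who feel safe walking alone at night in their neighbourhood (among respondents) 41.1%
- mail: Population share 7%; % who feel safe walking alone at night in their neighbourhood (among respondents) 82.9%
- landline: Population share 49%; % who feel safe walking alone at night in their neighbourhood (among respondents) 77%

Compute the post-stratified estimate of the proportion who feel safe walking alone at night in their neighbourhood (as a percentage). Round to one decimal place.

Weight each group's respondent value by its population share:
  app: 0.19 × 36.1 = 6.859
  web: 0.11 × 71.4 = 7.854
  mobile: 0.14 × 41.1 = 5.754
  mail: 0.07 × 82.9 = 5.803
  landline: 0.49 × 77 = 37.73
Post-stratified estimate = 64 → 64.0%.

64.0%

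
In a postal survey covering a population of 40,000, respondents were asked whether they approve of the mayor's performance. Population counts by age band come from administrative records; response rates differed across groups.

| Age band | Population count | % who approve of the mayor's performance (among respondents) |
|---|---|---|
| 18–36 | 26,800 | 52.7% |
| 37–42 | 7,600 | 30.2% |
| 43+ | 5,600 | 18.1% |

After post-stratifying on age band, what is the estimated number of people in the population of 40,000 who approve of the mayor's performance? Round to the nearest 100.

17,400

Apply each group's respondent rate to its population count:
  18–36: 26,800 × 52.7% = 14123.6
  37–42: 7,600 × 30.2% = 2295.2
  43+: 5,600 × 18.1% = 1013.6
Estimated total = 17432.4 → 17,400.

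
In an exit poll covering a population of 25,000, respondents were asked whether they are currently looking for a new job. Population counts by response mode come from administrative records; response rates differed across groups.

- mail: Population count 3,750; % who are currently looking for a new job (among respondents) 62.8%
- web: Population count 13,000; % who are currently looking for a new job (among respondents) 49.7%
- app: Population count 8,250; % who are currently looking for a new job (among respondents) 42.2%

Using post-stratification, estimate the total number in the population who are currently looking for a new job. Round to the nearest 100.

Estimated count per cell = population count × respondent percentage:
  mail: 3,750 × 62.8% = 2355
  web: 13,000 × 49.7% = 6461
  app: 8,250 × 42.2% = 3481.5
Estimated total = 12297.5 → 12,300.

12,300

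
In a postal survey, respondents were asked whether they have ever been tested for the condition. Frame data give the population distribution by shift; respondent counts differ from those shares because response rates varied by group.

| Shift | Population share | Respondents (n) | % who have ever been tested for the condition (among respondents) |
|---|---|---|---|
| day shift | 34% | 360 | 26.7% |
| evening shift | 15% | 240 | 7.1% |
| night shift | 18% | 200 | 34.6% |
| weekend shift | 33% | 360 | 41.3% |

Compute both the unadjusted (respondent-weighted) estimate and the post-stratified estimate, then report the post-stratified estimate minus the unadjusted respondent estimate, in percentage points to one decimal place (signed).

Naive respondent-only estimate (weights = respondent counts):
  (360/1160)×26.7 + (240/1160)×7.1 + (200/1160)×34.6 + (360/1160)×41.3 = 28.5379%
Post-stratified estimate weights by population shares:
  0.34×26.7 + 0.15×7.1 + 0.18×34.6 + 0.33×41.3 = 30%
Difference = 30 − 28.5379 = 1.4621 pp.

+1.5 percentage points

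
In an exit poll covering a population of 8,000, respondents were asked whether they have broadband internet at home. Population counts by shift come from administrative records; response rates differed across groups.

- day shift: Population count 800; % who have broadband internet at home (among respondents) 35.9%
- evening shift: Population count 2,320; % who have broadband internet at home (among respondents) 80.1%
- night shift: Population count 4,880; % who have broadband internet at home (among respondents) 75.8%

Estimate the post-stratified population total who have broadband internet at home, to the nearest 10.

Estimated count per cell = population count × respondent percentage:
  day shift: 800 × 35.9% = 287.2
  evening shift: 2,320 × 80.1% = 1858.32
  night shift: 4,880 × 75.8% = 3699.04
Estimated total = 5844.56 → 5,840.

5,840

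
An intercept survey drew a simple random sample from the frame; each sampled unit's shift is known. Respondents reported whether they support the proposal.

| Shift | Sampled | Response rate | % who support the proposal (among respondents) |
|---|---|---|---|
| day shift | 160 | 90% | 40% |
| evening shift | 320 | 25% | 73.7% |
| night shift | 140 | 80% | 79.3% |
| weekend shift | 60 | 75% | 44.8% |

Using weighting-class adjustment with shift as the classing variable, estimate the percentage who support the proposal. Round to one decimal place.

64.4%

Weighting each respondent by the inverse class response rate inflates each class back to its sampled size, so the class weight is n_sampled:
  day shift: 160 × 40 = 6400
  evening shift: 320 × 73.7 = 23,584
  night shift: 140 × 79.3 = 11,102
  weekend shift: 60 × 44.8 = 2688
Adjusted estimate = 43,774 / 680 = 64.3735 → 64.4%.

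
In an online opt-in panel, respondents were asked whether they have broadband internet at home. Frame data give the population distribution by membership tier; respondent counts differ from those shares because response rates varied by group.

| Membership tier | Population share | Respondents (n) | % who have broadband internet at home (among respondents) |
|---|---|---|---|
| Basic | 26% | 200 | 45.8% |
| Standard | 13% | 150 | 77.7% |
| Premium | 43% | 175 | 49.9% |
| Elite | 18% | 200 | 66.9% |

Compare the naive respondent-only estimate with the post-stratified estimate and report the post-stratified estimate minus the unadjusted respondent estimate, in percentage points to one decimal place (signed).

Unadjusted (pooled respondent) estimate weights by respondent counts:
  (200/725)×45.8 + (150/725)×77.7 + (175/725)×49.9 + (200/725)×66.9 = 59.2103%
Reweighting by population membership tier shares:
  0.26×45.8 + 0.13×77.7 + 0.43×49.9 + 0.18×66.9 = 55.508%
Difference = 55.508 − 59.2103 = -3.7023 pp.

-3.7 percentage points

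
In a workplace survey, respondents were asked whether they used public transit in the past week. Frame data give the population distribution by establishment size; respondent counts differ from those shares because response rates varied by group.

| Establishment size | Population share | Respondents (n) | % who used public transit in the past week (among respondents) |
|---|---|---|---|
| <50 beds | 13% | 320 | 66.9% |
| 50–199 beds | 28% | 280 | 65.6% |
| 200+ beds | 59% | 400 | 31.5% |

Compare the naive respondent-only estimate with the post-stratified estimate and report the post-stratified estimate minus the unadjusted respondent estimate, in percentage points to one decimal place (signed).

-6.7 percentage points

Unadjusted (pooled respondent) estimate weights by respondent counts:
  (320/1000)×66.9 + (280/1000)×65.6 + (400/1000)×31.5 = 52.376%
Reweighting by population establishment size shares:
  0.13×66.9 + 0.28×65.6 + 0.59×31.5 = 45.65%
Difference = 45.65 − 52.376 = -6.726 pp.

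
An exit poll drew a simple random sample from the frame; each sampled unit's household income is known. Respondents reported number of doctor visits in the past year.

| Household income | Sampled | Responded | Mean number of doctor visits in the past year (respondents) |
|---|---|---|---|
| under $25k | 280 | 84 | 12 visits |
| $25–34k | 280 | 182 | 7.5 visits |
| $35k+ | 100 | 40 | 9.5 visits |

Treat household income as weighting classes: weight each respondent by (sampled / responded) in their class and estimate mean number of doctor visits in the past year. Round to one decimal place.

Class response rates: under $25k 84/280 = 30%, $25–34k 182/280 = 65%, $35k+ 40/100 = 40%.
With weight = n_sampled/n_responded per class, the weighted class total is n_sampled:
  under $25k: 280 × 12 = 3360
  $25–34k: 280 × 7.5 = 2100
  $35k+: 100 × 9.5 = 950
Adjusted estimate = 6410 / 660 = 9.71212 → 9.7.

9.7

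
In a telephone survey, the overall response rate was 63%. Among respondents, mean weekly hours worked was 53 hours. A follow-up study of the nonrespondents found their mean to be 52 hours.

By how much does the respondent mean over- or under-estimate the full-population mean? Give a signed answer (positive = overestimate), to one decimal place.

+0.4

Nonresponse fraction = 1 − 0.63 = 0.37.
Bias = (nonresponse fraction) × (respondent mean − nonrespondent mean)
     = 0.37 × (53 − 52) = 0.37 × 1 = 0.37.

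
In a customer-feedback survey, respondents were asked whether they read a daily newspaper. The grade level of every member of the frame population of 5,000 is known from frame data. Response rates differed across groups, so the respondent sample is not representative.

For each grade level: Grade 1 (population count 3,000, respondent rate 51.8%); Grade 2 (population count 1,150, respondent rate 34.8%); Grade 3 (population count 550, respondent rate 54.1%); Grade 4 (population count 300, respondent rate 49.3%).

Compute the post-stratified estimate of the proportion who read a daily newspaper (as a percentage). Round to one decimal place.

Post-stratification weights by population share, not respondent share:
  Grade 1: (3,000/5,000) × 51.8 = 31.08
  Grade 2: (1,150/5,000) × 34.8 = 8.004
  Grade 3: (550/5,000) × 54.1 = 5.951
  Grade 4: (300/5,000) × 49.3 = 2.958
Post-stratified estimate = 47.993 → 48.0%.

48.0%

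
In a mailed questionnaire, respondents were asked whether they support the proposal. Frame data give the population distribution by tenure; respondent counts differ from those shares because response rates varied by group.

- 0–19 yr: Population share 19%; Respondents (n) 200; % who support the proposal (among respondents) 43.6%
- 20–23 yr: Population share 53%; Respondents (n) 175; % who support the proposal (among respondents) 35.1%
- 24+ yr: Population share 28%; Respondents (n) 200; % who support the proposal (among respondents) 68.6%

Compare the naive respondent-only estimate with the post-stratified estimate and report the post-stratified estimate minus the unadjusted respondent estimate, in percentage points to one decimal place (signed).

-3.6 percentage points

Naive respondent-only estimate (weights = respondent counts):
  (200/575)×43.6 + (175/575)×35.1 + (200/575)×68.6 = 49.7087%
Post-stratified estimate weights by population shares:
  0.19×43.6 + 0.53×35.1 + 0.28×68.6 = 46.095%
Difference = 46.095 − 49.7087 = -3.6137 pp.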